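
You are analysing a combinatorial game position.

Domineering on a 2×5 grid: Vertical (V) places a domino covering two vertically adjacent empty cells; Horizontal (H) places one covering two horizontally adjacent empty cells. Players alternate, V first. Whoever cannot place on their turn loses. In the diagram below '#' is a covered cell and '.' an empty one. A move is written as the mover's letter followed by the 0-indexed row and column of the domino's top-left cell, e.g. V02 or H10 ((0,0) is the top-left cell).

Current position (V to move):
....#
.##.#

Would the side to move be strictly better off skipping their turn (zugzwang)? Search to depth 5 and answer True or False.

ply 1, V at ....#/.##.# | V00=-1→#...#/###.#*; V03=-1→...##/.####
ply 2, H at #...#/###.# | H01=-1→###.#/###.#; H02=+1→#.###/###.#*
ply 3: #.###/###.# is terminal -1 (V); from ....#/.##.# depth 5
suppose V passes — search the same position with H to move:
pass> ply 1, H at ....#/.##.# | H00=-1→##..#/.##.#*; H01=-1→.##.#/.##.#; H02=-1→..###/.##.#
pass> ply 2, V at ##..#/.##.# | V03=+1→##.##/.####*
pass> ply 3: ##.##/.#### is terminal -1 (H); from ....#/.##.# depth 5
for V: play -1, pass +1

zugzwang(....#/.##.#, V) = True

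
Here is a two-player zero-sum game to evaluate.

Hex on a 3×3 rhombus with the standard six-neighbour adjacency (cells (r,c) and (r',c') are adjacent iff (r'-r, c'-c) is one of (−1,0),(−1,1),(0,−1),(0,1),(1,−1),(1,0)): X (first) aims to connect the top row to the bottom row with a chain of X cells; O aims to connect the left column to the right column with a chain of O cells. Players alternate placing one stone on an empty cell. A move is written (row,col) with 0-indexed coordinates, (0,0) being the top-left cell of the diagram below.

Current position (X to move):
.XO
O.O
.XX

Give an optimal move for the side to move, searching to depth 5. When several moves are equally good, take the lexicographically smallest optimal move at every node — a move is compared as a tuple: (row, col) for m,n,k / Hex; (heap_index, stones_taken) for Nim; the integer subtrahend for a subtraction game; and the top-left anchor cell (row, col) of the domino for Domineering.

X's best at [.XO/O.O/.XX]: (1,1)

[.XO/O.O/.XX] X move#1: (0,0):-1/XXO/O.O/.XX, (1,1):+1/.XO/OXO/.XX*, (2,0):-1/.XO/O.O/XXX
[.XO/OXO/.XX] end (terminal -1, O#2); searched .XO/O.O/.XX to 5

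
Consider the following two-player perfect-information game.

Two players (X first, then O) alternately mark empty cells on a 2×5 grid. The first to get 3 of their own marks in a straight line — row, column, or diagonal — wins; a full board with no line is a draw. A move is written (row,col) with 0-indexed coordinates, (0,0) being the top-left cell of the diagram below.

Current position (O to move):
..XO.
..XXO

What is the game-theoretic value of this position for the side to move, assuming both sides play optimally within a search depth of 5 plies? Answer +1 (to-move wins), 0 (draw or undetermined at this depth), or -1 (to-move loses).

value(..XO./..XXO, O) = 0

p1 O@[..XO./..XXO]: (0,0)[O.XO./..XXO]-1 (0,1)[.OXO./..XXO]-1 (0,4)[..XOO/..XXO]-1 (1,0)[..XO./O.XXO]-1 (1,1)[..XO./.OXXO]+0*
p2 X@[..XO./.OXXO]: (0,0)[X.XO./.OXXO]+0* (0,1)[.XXO./.OXXO]+0 (0,4)[..XOX/.OXXO]+0 (1,0)[..XO./XOXXO]+0
p3 O@[X.XO./.OXXO]: (0,1)[XOXO./.OXXO]+0* (0,4)[X.XOO/.OXXO]-1 (1,0)[X.XO./OOXXO]-1
p4 X@[XOXO./.OXXO]: (0,4)[XOXOX/.OXXO]+0* (1,0)[XOXO./XOXXO]+0
p5 O@[XOXOX/.OXXO]: (1,0)[XOXOX/OOXXO]+0*
p6 X@[XOXOX/OOXXO] terminal +0; root [..XO./..XXO] d5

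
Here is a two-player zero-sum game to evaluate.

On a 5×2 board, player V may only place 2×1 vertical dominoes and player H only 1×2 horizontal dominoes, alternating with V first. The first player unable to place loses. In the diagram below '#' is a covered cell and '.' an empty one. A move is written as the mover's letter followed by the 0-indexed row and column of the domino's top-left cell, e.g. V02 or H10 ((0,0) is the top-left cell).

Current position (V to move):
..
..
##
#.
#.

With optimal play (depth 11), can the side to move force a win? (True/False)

[../../##/#./#.] V move#1: V00:+1/#./#./##/#./#.*, V01:+1/.#/.#/##/#./#., V31:-1/../../##/##/##
[#./#./##/#./#.] end (terminal -1, H#2); searched ../../##/#./#. to 11

V winning at [../../##/#./#.]: True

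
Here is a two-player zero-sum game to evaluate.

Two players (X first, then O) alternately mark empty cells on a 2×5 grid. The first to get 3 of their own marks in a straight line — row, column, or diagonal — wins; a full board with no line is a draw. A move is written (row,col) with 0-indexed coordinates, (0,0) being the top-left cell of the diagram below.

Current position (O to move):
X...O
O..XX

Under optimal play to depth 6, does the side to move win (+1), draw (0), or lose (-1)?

value(X...O/O..XX, O) = 0

ply 1, O at X...O/O..XX | (0,1)=-1→XO..O/O..XX; (0,2)=-1→X.O.O/O..XX; (0,3)=-1→X..OO/O..XX; (1,1)=-1→X...O/OO.XX; (1,2)=+0→X...O/O.OXX*
ply 2, X at X...O/O.OXX | (0,1)=-1→XX..O/O.OXX; (0,2)=-1→X.X.O/O.OXX; (0,3)=-1→X..XO/O.OXX; (1,1)=+0→X...O/OXOXX*
ply 3, O at X...O/OXOXX | (0,1)=+0→XO..O/OXOXX*; (0,2)=+0→X.O.O/OXOXX; (0,3)=+0→X..OO/OXOXX
ply 4, X at XO..O/OXOXX | (0,2)=+0→XOX.O/OXOXX*; (0,3)=+0→XO.XO/OXOXX
ply 5, O at XOX.O/OXOXX | (0,3)=+0→XOXOO/OXOXX*
ply 6: XOXOO/OXOXX is terminal +0 (X); from X...O/O..XX depth 6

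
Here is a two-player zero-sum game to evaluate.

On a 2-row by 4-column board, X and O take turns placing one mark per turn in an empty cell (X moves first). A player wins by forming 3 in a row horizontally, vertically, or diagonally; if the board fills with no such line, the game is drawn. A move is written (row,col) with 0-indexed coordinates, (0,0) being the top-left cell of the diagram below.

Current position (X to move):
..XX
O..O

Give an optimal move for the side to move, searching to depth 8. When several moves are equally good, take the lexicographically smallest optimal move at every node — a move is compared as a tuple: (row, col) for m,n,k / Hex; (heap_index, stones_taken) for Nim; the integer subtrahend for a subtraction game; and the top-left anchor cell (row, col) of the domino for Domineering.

X's best at [..XX/O..O]: (0,1)

[..XX/O..O] X move#1: (0,0):+0/X.XX/O..O, (0,1):+1/.XXX/O..O*, (1,1):+0/..XX/OX.O, (1,2):+0/..XX/O.XO
[.XXX/O..O] end (terminal -1, O#2); searched ..XX/O..O to 8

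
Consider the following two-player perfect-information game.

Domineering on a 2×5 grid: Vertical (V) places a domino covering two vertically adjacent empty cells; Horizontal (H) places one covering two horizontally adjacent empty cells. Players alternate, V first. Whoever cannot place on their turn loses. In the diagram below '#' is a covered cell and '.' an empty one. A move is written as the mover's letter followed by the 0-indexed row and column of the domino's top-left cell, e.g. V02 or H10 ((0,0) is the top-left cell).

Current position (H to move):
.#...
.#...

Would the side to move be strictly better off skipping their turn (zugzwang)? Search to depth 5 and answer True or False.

zugzwang(.#.../.#..., H) = False

ply 1, H at .#.../.#... | H02=-1→.###./.#...*; H03=-1→.#.##/.#...; H12=-1→.#.../.###.; H13=-1→.#.../.#.##
ply 2, V at .###./.#... | V00=-1→####./##...; V04=+1→.####/.#..#*
ply 3, H at .####/.#..# | H12=-1→.####/.####*
ply 4, V at .####/.#### | V00=+1→#####/#####*
ply 5: #####/##### is terminal -1 (H); from .#.../.#... depth 5
suppose H passes — search the same position with V to move:
pass> ply 1, V at .#.../.#... | V00=-1→##.../##...; V02=-1→.##../.##..; V03=+1→.#.#./.#.#.*; V04=-1→.#..#/.#..#
pass> ply 2: .#.#./.#.#. is terminal -1 (H); from .#.../.#... depth 5
for H: play -1, pass -1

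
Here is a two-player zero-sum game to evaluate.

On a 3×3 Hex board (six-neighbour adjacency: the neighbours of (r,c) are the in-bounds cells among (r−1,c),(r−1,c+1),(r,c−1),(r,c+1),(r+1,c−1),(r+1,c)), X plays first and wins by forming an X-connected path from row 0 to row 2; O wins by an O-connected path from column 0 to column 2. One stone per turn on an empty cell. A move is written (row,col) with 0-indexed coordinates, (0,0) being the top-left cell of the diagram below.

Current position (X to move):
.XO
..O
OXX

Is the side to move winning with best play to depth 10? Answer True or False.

X winning at [.XO/..O/OXX]: True

p1 X@[.XO/..O/OXX]: (0,0)[XXO/..O/OXX]-1 (1,0)[.XO/X.O/OXX]-1 (1,1)[.XO/.XO/OXX]+1*
p2 O@[.XO/.XO/OXX] terminal -1; root [.XO/..O/OXX] d10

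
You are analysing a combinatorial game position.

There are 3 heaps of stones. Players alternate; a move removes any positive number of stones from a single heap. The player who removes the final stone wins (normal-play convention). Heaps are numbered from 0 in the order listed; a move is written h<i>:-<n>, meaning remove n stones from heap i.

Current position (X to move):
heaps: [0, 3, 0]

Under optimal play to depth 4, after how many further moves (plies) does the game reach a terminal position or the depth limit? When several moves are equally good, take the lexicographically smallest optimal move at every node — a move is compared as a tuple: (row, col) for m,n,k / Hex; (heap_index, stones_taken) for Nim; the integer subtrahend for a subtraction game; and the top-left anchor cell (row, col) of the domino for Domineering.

p1 X@[(0,3,0)]: h1:-1[(0,2,0)]-1 h1:-2[(0,1,0)]-1 h1:-3[(0,0,0)]+1*
p2 O@[(0,0,0)] terminal -1; root [(0,3,0)] d4

PV length from [(0,3,0)]: 1 ply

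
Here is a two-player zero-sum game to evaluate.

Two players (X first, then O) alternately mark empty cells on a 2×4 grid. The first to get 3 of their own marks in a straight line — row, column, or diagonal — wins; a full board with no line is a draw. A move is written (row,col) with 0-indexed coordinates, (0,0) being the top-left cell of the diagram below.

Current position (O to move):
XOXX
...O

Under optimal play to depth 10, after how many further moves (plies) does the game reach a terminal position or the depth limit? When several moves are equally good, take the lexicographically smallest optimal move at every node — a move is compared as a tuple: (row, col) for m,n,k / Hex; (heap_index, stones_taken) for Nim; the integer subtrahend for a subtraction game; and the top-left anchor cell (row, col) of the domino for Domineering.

ply 1, O at XOXX/...O | (1,0)=+0→XOXX/O..O*; (1,1)=+0→XOXX/.O.O; (1,2)=+0→XOXX/..OO
ply 2, X at XOXX/O..O | (1,1)=+0→XOXX/OX.O*; (1,2)=+0→XOXX/O.XO
ply 3, O at XOXX/OX.O | (1,2)=+0→XOXX/OXOO*
ply 4: XOXX/OXOO is terminal +0 (X); from XOXX/...O depth 10

PV length from [XOXX/...O]: 3 plies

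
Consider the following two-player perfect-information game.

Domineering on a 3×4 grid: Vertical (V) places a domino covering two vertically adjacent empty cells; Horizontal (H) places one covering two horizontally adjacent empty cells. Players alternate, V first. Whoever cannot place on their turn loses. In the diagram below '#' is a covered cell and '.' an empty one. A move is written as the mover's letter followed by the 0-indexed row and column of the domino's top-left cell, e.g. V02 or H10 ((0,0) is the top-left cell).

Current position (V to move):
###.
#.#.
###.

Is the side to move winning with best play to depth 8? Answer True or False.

V winning at [###./#.#./###.]: True

ply 1, V at ###./#.#./###. | V03=+1→####/#.##/###.*; V13=+1→###./#.##/####
ply 2: ####/#.##/###. is terminal -1 (H); from ###./#.#./###. depth 8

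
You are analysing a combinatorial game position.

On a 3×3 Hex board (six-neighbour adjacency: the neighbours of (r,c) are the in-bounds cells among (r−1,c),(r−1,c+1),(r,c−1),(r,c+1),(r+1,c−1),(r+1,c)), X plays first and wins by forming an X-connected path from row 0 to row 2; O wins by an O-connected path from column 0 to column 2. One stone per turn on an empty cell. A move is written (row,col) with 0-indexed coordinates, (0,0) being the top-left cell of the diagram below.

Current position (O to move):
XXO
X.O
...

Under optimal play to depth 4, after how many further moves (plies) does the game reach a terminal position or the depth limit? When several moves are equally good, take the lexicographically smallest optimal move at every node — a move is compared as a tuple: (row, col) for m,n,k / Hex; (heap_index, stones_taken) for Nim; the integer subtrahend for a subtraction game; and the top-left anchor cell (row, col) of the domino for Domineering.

[XXO/X.O/...] O move#1: (1,1):-1/XXO/XOO/..., (2,0):+1/XXO/X.O/O..*, (2,1):-1/XXO/X.O/.O., (2,2):-1/XXO/X.O/..O
[XXO/X.O/O..] X move#2: (1,1):-1/XXO/XXO/O..*, (2,1):-1/XXO/X.O/OX., (2,2):-1/XXO/X.O/O.X
[XXO/XXO/O..] O move#3: (2,1):+1/XXO/XXO/OO.*, (2,2):-1/XXO/XXO/O.O
[XXO/XXO/OO.] end (terminal -1, X#4); searched XXO/X.O/... to 4

PV length from [XXO/X.O/...]: 3 plies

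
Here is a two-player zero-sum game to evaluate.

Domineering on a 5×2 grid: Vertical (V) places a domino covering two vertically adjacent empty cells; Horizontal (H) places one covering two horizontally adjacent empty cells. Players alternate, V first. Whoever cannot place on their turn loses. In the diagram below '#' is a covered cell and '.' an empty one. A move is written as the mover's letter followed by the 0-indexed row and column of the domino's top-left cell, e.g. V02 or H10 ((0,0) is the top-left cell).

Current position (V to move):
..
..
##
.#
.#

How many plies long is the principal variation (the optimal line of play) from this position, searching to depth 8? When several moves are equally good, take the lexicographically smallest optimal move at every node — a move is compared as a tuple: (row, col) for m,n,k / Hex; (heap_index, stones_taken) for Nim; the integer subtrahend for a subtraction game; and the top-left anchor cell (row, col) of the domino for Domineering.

p1 V@[../../##/.#/.#]: V00[#./#./##/.#/.#]+1* V01[.#/.#/##/.#/.#]+1 V30[../../##/##/##]-1
p2 H@[#./#./##/.#/.#] terminal -1; root [../../##/.#/.#] d8

PV length from [../../##/.#/.#]: 1 ply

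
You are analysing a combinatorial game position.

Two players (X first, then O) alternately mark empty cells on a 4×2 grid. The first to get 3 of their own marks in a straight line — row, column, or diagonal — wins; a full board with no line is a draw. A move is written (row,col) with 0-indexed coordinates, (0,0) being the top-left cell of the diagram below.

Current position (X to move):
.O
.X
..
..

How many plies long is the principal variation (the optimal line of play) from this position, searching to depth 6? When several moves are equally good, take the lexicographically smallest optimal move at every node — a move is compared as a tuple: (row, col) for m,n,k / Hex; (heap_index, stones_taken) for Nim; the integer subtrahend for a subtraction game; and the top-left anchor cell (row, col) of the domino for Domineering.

[.O/.X/../..] X move#1: (0,0):+0/XO/.X/../..*, (1,0):+0/.O/XX/../.., (2,0):+0/.O/.X/X./.., (2,1):+0/.O/.X/.X/.., (3,0):+0/.O/.X/../X., (3,1):+0/.O/.X/../.X
[XO/.X/../..] O move#2: (1,0):+0/XO/OX/../..*, (2,0):+0/XO/.X/O./.., (2,1):+0/XO/.X/.O/.., (3,0):+0/XO/.X/../O., (3,1):+0/XO/.X/../.O
[XO/OX/../..] X move#3: (2,0):+0/XO/OX/X./..*, (2,1):+0/XO/OX/.X/.., (3,0):+0/XO/OX/../X., (3,1):+0/XO/OX/../.X
[XO/OX/X./..] O move#4: (2,1):+0/XO/OX/XO/..*, (3,0):+0/XO/OX/X./O., (3,1):+0/XO/OX/X./.O
[XO/OX/XO/..] X move#5: (3,0):+0/XO/OX/XO/X.*, (3,1):+0/XO/OX/XO/.X
[XO/OX/XO/X.] O move#6: (3,1):+0/XO/OX/XO/XO*
[XO/OX/XO/XO] end (terminal +0, X#7); searched .O/.X/../.. to 6

PV length from [.O/.X/../..]: 6 plies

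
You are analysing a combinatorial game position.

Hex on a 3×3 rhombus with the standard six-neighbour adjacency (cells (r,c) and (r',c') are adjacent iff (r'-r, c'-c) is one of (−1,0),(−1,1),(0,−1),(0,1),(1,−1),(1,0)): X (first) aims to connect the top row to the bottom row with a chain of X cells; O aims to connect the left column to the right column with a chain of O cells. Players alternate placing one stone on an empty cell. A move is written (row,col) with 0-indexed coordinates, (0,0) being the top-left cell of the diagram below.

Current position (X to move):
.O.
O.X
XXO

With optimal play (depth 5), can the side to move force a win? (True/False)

ply 1, X at .O./O.X/XXO | (0,0)=-1→XO./O.X/XXO; (0,2)=+1→.OX/O.X/XXO*; (1,1)=-1→.O./OXX/XXO
ply 2: .OX/O.X/XXO is terminal -1 (O); from .O./O.X/XXO depth 5

X winning at [.O./O.X/XXO]: True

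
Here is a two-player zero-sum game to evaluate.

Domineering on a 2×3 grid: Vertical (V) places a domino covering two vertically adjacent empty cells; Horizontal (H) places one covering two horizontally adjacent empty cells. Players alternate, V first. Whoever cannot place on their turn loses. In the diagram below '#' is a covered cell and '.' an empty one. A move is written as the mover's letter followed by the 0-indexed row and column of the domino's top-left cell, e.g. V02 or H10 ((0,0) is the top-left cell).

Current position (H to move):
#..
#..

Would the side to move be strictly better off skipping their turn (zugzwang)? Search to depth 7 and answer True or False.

zugzwang(#../#.., H) = False

[#../#..] H move#1: H01:+1/###/#..*, H11:+1/#../###
[###/#..] end (terminal -1, V#2); searched #../#.. to 7
suppose H passes — search the same position with V to move:
pass> [#../#..] V move#1: V01:+1/##./##.*, V02:+1/#.#/#.#
pass> [##./##.] end (terminal -1, H#2); searched #../#.. to 7
for H: play +1, pass -1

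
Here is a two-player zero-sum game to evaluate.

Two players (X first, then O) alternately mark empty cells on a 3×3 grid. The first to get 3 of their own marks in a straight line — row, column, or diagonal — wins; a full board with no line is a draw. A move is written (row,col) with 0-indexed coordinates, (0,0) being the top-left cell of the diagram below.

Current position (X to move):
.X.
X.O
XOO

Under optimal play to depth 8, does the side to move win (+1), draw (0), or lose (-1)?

value(.X./X.O/XOO, X) = +1

p1 X@[.X./X.O/XOO]: (0,0)[XX./X.O/XOO]+1* (0,2)[.XX/X.O/XOO]+1 (1,1)[.X./XXO/XOO]-1
p2 O@[XX./X.O/XOO] terminal -1; root [.X./X.O/XOO] d8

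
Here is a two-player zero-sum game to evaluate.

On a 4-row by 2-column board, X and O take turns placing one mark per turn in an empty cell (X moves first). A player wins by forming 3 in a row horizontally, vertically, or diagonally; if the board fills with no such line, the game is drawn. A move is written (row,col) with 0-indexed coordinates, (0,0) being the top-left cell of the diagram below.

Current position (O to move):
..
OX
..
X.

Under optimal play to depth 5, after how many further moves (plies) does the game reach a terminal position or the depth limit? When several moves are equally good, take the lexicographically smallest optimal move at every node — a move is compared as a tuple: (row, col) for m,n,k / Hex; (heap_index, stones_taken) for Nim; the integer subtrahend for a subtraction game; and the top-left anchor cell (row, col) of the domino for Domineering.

PV length from [../OX/../X.]: 5 plies

p1 O@[../OX/../X.]: (0,0)[O./OX/../X.]+0* (0,1)[.O/OX/../X.]+0 (2,0)[../OX/O./X.]+0 (2,1)[../OX/.O/X.]+0 (3,1)[../OX/../XO]+0
p2 X@[O./OX/../X.]: (0,1)[OX/OX/../X.]-1 (2,0)[O./OX/X./X.]+0* (2,1)[O./OX/.X/X.]-1 (3,1)[O./OX/../XX]-1
p3 O@[O./OX/X./X.]: (0,1)[OO/OX/X./X.]+0* (2,1)[O./OX/XO/X.]+0 (3,1)[O./OX/X./XO]+0
p4 X@[OO/OX/X./X.]: (2,1)[OO/OX/XX/X.]+0* (3,1)[OO/OX/X./XX]+0
p5 O@[OO/OX/XX/X.]: (3,1)[OO/OX/XX/XO]+0*
p6 X@[OO/OX/XX/XO] terminal +0; root [../OX/../X.] d5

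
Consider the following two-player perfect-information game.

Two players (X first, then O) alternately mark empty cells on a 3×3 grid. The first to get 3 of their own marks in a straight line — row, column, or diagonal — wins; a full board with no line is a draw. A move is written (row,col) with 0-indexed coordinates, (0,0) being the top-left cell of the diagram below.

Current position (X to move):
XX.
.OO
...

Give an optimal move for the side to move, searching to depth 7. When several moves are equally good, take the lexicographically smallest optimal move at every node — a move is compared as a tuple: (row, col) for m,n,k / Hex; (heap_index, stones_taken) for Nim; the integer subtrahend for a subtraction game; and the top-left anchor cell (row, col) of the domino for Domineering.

[XX./.OO/...] X move#1: (0,2):+1/XXX/.OO/...*, (1,0):+1/XX./XOO/..., (2,0):-1/XX./.OO/X.., (2,1):-1/XX./.OO/.X., (2,2):-1/XX./.OO/..X
[XXX/.OO/...] end (terminal -1, O#2); searched XX./.OO/... to 7

X's best at [XX./.OO/...]: (0,2)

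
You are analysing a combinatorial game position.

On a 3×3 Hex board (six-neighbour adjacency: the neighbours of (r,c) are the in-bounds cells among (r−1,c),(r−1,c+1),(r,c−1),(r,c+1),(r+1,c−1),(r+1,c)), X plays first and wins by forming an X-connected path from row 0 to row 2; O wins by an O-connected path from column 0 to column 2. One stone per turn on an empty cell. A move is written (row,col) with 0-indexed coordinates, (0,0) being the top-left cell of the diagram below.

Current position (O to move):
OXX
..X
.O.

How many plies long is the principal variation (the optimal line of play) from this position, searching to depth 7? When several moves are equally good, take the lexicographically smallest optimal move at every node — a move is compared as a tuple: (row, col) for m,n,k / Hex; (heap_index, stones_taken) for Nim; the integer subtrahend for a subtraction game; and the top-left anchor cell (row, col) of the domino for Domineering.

PV length from [OXX/..X/.O.]: 4 plies

ply 1, O at OXX/..X/.O. | (1,0)=-1→OXX/O.X/.O.*; (1,1)=-1→OXX/.OX/.O.; (2,0)=-1→OXX/..X/OO.; (2,2)=-1→OXX/..X/.OO
ply 2, X at OXX/O.X/.O. | (1,1)=+1→OXX/OXX/.O.*; (2,0)=+1→OXX/O.X/XO.; (2,2)=+1→OXX/O.X/.OX
ply 3, O at OXX/OXX/.O. | (2,0)=-1→OXX/OXX/OO.*; (2,2)=-1→OXX/OXX/.OO
ply 4, X at OXX/OXX/OO. | (2,2)=+1→OXX/OXX/OOX*
ply 5: OXX/OXX/OOX is terminal -1 (O); from OXX/..X/.O. depth 7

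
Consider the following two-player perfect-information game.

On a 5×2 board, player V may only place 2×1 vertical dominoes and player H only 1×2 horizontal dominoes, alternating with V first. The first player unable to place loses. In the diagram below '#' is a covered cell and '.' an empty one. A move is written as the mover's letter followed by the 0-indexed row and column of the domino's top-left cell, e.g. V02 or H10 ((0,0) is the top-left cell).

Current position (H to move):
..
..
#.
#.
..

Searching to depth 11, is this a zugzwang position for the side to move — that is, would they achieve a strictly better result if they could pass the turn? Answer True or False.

p1 H@[../../#./#./..]: H00[##/../#./#./..]+1* H10[../##/#./#./..]+1 H40[../../#./#./##]-1
p2 V@[##/../#./#./..]: V11[##/.#/##/#./..]-1* V21[##/../##/##/..]-1 V31[##/../#./##/.#]-1
p3 H@[##/.#/##/#./..]: H40[##/.#/##/#./##]+1*
p4 V@[##/.#/##/#./##] terminal -1; root [../../#./#./..] d11
if H skipped the turn, V would face:
~ p1 V@[../../#./#./..]: V00[#./#./#./#./..]+1* V01[.#/.#/#./#./..]+1 V11[../.#/##/#./..]+1 V21[../../##/##/..]-1 V31[../../#./##/.#]-1
~ p2 H@[#./#./#./#./..]: H40[#./#./#./#./##]-1*
~ p3 V@[#./#./#./#./##]: V01[##/##/#./#./##]+1* V11[#./##/##/#./##]+1 V21[#./#./##/##/##]+1
~ p4 H@[##/##/#./#./##] terminal -1; root [../../#./#./..] d11
compare (H): move=+1 vs pass=-1

zugzwang(../../#./#./.., H) = False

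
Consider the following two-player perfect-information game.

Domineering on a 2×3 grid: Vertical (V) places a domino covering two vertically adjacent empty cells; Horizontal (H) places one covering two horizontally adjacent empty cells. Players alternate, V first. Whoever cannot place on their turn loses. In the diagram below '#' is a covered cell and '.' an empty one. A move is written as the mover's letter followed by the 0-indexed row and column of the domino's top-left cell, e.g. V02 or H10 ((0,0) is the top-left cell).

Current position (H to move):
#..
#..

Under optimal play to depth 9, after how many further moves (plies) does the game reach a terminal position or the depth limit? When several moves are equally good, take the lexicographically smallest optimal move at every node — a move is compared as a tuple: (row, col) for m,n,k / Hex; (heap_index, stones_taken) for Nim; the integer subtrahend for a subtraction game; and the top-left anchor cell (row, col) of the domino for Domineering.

PV length from [#../#..]: 1 ply

ply 1, H at #../#.. | H01=+1→###/#..*; H11=+1→#../###
ply 2: ###/#.. is terminal -1 (V); from #../#.. depth 9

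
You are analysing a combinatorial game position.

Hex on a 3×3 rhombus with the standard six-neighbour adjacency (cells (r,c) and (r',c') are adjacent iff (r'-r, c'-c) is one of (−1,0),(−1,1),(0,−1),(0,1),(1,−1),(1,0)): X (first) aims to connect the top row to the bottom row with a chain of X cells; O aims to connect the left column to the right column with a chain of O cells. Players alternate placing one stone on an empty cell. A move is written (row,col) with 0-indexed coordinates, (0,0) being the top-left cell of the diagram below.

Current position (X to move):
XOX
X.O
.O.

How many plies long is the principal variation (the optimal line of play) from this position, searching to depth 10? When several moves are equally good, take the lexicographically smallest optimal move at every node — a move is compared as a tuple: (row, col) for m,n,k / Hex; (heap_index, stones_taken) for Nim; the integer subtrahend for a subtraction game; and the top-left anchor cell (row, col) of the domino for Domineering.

ply 1, X at XOX/X.O/.O. | (1,1)=-1→XOX/XXO/.O.; (2,0)=+1→XOX/X.O/XO.*; (2,2)=-1→XOX/X.O/.OX
ply 2: XOX/X.O/XO. is terminal -1 (O); from XOX/X.O/.O. depth 10

PV length from [XOX/X.O/.O.]: 1 ply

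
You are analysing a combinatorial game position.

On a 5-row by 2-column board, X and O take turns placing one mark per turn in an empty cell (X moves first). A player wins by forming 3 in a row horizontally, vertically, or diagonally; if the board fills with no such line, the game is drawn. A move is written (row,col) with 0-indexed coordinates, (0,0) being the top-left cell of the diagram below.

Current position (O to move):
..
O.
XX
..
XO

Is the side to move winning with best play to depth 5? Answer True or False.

O winning at [../O./XX/../XO]: False

[../O./XX/../XO] O move#1: (0,0):-1/O./O./XX/../XO*, (0,1):-1/.O/O./XX/../XO, (1,1):-1/../OO/XX/../XO, (3,0):-1/../O./XX/O./XO, (3,1):-1/../O./XX/.O/XO
[O./O./XX/../XO] X move#2: (0,1):+1/OX/O./XX/../XO*, (1,1):+1/O./OX/XX/../XO, (3,0):+1/O./O./XX/X./XO, (3,1):+1/O./O./XX/.X/XO
[OX/O./XX/../XO] O move#3: (1,1):-1/OX/OO/XX/../XO*, (3,0):-1/OX/O./XX/O./XO, (3,1):-1/OX/O./XX/.O/XO
[OX/OO/XX/../XO] X move#4: (3,0):+1/OX/OO/XX/X./XO*, (3,1):+0/OX/OO/XX/.X/XO
[OX/OO/XX/X./XO] end (terminal -1, O#5); searched ../O./XX/../XO to 5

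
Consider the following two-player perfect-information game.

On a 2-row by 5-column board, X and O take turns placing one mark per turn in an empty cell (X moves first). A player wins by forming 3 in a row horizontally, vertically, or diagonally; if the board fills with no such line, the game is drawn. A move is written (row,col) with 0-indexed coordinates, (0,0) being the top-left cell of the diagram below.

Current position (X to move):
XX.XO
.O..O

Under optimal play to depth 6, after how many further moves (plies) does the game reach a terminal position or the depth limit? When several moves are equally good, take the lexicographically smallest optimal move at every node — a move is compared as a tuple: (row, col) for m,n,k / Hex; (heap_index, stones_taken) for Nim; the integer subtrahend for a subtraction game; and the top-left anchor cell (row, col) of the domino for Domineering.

ply 1, X at XX.XO/.O..O | (0,2)=+1→XXXXO/.O..O*; (1,0)=+0→XX.XO/XO..O; (1,2)=+0→XX.XO/.OX.O; (1,3)=+0→XX.XO/.O.XO
ply 2: XXXXO/.O..O is terminal -1 (O); from XX.XO/.O..O depth 6

PV length from [XX.XO/.O..O]: 1 ply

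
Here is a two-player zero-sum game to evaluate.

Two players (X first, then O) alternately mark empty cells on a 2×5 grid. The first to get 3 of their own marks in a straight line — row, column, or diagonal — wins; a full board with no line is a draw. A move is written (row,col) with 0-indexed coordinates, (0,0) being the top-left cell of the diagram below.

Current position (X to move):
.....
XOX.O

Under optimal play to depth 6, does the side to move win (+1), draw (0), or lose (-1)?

value(...../XOX.O, X) = 0

ply 1, X at ...../XOX.O | (0,0)=+0→X..../XOX.O*; (0,1)=+0→.X.../XOX.O; (0,2)=+0→..X../XOX.O; (0,3)=+0→...X./XOX.O; (0,4)=+0→....X/XOX.O; (1,3)=+0→...../XOXXO
ply 2, O at X..../XOX.O | (0,1)=+0→XO.../XOX.O*; (0,2)=+0→X.O../XOX.O; (0,3)=+0→X..O./XOX.O; (0,4)=+0→X...O/XOX.O; (1,3)=+0→X..../XOXOO
ply 3, X at XO.../XOX.O | (0,2)=+0→XOX../XOX.O*; (0,3)=+0→XO.X./XOX.O; (0,4)=+0→XO..X/XOX.O; (1,3)=+0→XO.../XOXXO
ply 4, O at XOX../XOX.O | (0,3)=+0→XOXO./XOX.O*; (0,4)=+0→XOX.O/XOX.O; (1,3)=+0→XOX../XOXOO
ply 5, X at XOXO./XOX.O | (0,4)=+0→XOXOX/XOX.O*; (1,3)=+0→XOXO./XOXXO
ply 6, O at XOXOX/XOX.O | (1,3)=+0→XOXOX/XOXOO*
ply 7: XOXOX/XOXOO is terminal +0 (X); from ...../XOX.O depth 6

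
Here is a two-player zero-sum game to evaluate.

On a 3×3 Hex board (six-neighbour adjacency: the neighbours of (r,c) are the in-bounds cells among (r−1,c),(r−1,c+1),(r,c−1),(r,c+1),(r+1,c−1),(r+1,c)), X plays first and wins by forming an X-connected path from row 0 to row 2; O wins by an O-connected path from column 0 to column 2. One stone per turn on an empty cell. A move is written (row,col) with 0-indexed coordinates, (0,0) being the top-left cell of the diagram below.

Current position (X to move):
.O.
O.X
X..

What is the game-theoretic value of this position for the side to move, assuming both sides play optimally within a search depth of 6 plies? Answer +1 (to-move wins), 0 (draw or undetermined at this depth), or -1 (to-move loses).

value(.O./O.X/X.., X) = +1

[.O./O.X/X..] X move#1: (0,0):-1/XO./O.X/X.., (0,2):+1/.OX/O.X/X..*, (1,1):-1/.O./OXX/X.., (2,1):-1/.O./O.X/XX., (2,2):-1/.O./O.X/X.X
[.OX/O.X/X..] O move#2: (0,0):-1/OOX/O.X/X..*, (1,1):-1/.OX/OOX/X.., (2,1):-1/.OX/O.X/XO., (2,2):-1/.OX/O.X/X.O
[OOX/O.X/X..] X move#3: (1,1):+1/OOX/OXX/X..*, (2,1):+1/OOX/O.X/XX., (2,2):+1/OOX/O.X/X.X
[OOX/OXX/X..] end (terminal -1, O#4); searched .O./O.X/X.. to 6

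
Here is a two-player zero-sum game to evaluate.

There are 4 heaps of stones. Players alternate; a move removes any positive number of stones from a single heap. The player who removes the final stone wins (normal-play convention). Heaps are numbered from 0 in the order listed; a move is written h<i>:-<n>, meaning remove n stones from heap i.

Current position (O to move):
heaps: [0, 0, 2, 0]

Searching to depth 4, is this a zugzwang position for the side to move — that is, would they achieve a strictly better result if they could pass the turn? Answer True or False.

zugzwang((0,0,2,0), O) = False

p1 O@[(0,0,2,0)]: h2:-1[(0,0,1,0)]-1 h2:-2[(0,0,0,0)]+1*
p2 X@[(0,0,0,0)] terminal -1; root [(0,0,2,0)] d4
if O skipped the turn, X would face:
~ p1 X@[(0,0,2,0)]: h2:-1[(0,0,1,0)]-1 h2:-2[(0,0,0,0)]+1*
~ p2 O@[(0,0,0,0)] terminal -1; root [(0,0,2,0)] d4
compare (O): move=+1 vs pass=-1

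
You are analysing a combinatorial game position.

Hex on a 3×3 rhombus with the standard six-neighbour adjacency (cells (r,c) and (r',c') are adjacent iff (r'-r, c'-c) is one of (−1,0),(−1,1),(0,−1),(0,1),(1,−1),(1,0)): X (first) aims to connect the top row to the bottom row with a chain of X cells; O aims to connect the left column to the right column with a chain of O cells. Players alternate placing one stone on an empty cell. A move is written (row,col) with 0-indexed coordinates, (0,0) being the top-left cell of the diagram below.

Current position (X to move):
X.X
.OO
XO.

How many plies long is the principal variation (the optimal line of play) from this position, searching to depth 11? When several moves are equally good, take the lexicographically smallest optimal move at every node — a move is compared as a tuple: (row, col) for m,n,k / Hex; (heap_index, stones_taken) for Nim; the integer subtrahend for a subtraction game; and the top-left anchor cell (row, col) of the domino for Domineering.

p1 X@[X.X/.OO/XO.]: (0,1)[XXX/.OO/XO.]-1 (1,0)[X.X/XOO/XO.]+1* (2,2)[X.X/.OO/XOX]-1
p2 O@[X.X/XOO/XO.] terminal -1; root [X.X/.OO/XO.] d11

PV length from [X.X/.OO/XO.]: 1 ply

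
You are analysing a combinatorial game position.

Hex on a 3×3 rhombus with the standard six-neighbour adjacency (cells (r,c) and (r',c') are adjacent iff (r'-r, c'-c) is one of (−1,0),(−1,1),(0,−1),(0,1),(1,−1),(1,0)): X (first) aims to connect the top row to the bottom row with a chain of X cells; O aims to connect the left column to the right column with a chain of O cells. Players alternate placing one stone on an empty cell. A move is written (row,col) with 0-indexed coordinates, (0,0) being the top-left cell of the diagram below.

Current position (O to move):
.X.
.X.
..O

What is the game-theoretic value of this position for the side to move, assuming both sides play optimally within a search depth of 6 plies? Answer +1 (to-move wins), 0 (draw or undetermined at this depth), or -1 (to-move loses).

value(.X./.X./..O, O) = -1

ply 1, O at .X./.X./..O | (0,0)=-1→OX./.X./..O*; (0,2)=-1→.XO/.X./..O; (1,0)=-1→.X./OX./..O; (1,2)=-1→.X./.XO/..O; (2,0)=-1→.X./.X./O.O; (2,1)=-1→.X./.X./.OO
ply 2, X at OX./.X./..O | (0,2)=+1→OXX/.X./..O*; (1,0)=+1→OX./XX./..O; (1,2)=+1→OX./.XX/..O; (2,0)=+1→OX./.X./X.O; (2,1)=+1→OX./.X./.XO
ply 3, O at OXX/.X./..O | (1,0)=-1→OXX/OX./..O*; (1,2)=-1→OXX/.XO/..O; (2,0)=-1→OXX/.X./O.O; (2,1)=-1→OXX/.X./.OO
ply 4, X at OXX/OX./..O | (1,2)=+1→OXX/OXX/..O*; (2,0)=+1→OXX/OX./X.O; (2,1)=+1→OXX/OX./.XO
ply 5, O at OXX/OXX/..O | (2,0)=-1→OXX/OXX/O.O*; (2,1)=-1→OXX/OXX/.OO
ply 6, X at OXX/OXX/O.O | (2,1)=+1→OXX/OXX/OXO*
ply 7: OXX/OXX/OXO is terminal -1 (O); from .X./.X./..O depth 6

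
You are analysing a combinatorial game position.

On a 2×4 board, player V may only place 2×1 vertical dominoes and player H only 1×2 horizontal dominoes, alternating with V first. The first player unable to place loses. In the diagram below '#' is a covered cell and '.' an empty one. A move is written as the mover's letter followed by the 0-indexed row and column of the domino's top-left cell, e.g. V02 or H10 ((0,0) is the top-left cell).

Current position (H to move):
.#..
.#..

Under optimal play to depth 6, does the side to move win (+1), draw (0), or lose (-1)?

p1 H@[.#../.#..]: H02[.###/.#..]+1* H12[.#../.###]+1
p2 V@[.###/.#..]: V00[####/##..]-1*
p3 H@[####/##..]: H12[####/####]+1*
p4 V@[####/####] terminal -1; root [.#../.#..] d6

value(.#../.#.., H) = +1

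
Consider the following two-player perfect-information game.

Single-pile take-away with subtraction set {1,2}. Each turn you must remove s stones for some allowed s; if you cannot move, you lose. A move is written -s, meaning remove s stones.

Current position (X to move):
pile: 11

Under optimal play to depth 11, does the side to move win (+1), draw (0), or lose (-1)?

[11] X move#1: -1:-1/10, -2:+1/9*
[9] O move#2: -1:-1/8*, -2:-1/7
[8] X move#3: -1:-1/7, -2:+1/6*
[6] O move#4: -1:-1/5*, -2:-1/4
[5] X move#5: -1:-1/4, -2:+1/3*
[3] O move#6: -1:-1/2*, -2:-1/1
[2] X move#7: -1:-1/1, -2:+1/0*
[0] end (terminal -1, O#8); searched 11 to 11

value(11, X) = +1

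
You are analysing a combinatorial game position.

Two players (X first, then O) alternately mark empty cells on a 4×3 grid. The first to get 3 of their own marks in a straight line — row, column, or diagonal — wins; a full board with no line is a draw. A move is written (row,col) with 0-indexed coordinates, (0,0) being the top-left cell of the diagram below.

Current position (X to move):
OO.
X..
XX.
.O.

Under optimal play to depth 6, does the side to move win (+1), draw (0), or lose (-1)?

value(OO./X../XX./.O., X) = +1

p1 X@[OO./X../XX./.O.]: (0,2)[OOX/X../XX./.O.]+1* (1,1)[OO./XX./XX./.O.]-1 (1,2)[OO./X.X/XX./.O.]-1 (2,2)[OO./X../XXX/.O.]+1 (3,0)[OO./X../XX./XO.]+1 (3,2)[OO./X../XX./.OX]+1
p2 O@[OOX/X../XX./.O.]: (1,1)[OOX/XO./XX./.O.]-1* (1,2)[OOX/X.O/XX./.O.]-1 (2,2)[OOX/X../XXO/.O.]-1 (3,0)[OOX/X../XX./OO.]-1 (3,2)[OOX/X../XX./.OO]-1
p3 X@[OOX/XO./XX./.O.]: (1,2)[OOX/XOX/XX./.O.]-1 (2,2)[OOX/XO./XXX/.O.]+1* (3,0)[OOX/XO./XX./XO.]+1 (3,2)[OOX/XO./XX./.OX]+1
p4 O@[OOX/XO./XXX/.O.] terminal -1; root [OO./X../XX./.O.] d6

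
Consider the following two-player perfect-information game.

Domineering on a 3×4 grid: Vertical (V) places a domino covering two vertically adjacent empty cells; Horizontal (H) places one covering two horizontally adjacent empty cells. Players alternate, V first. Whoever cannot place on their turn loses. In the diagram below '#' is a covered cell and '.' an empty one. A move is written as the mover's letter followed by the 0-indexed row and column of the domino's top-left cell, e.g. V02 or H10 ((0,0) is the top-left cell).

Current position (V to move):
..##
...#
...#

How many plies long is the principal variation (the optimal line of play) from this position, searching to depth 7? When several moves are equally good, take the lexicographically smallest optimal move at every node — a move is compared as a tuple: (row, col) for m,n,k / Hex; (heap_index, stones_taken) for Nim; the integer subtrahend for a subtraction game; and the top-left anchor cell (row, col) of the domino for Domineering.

PV length from [..##/...#/...#]: 3 plies

ply 1, V at ..##/...#/...# | V00=-1→#.##/#..#/...#; V01=+1→.###/.#.#/...#*; V10=-1→..##/#..#/#..#; V11=+1→..##/.#.#/.#.#; V12=-1→..##/..##/..##
ply 2, H at .###/.#.#/...# | H20=-1→.###/.#.#/##.#*; H21=-1→.###/.#.#/.###
ply 3, V at .###/.#.#/##.# | V00=+1→####/##.#/##.#*; V12=+1→.###/.###/####
ply 4: ####/##.#/##.# is terminal -1 (H); from ..##/...#/...# depth 7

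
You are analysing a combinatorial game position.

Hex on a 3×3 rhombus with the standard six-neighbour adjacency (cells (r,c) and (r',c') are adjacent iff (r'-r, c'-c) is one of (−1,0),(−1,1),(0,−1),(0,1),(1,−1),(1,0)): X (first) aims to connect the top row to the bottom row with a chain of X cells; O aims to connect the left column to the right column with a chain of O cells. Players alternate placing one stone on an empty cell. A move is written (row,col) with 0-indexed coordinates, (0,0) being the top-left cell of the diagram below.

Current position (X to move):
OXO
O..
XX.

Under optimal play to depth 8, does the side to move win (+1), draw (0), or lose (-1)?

value(OXO/O../XX., X) = +1

[OXO/O../XX.] X move#1: (1,1):+1/OXO/OX./XX.*, (1,2):-1/OXO/O.X/XX., (2,2):-1/OXO/O../XXX
[OXO/OX./XX.] end (terminal -1, O#2); searched OXO/O../XX. to 8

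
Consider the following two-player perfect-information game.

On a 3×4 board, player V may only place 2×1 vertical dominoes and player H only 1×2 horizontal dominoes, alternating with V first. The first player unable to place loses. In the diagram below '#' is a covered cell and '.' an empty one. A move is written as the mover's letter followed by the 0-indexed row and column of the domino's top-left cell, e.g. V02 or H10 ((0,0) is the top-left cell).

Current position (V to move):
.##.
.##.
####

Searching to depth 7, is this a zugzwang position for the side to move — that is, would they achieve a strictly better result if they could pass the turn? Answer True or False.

ply 1, V at .##./.##./#### | V00=+1→###./###./####*; V03=+1→.###/.###/####
ply 2: ###./###./#### is terminal -1 (H); from .##./.##./#### depth 7
pass branch (H moves first from the same position):
  | ply 1: .##./.##./#### is terminal -1 (H); from .##./.##./#### depth 7
V moving scores +1; V passing scores +1

zugzwang(.##./.##./####, V) = False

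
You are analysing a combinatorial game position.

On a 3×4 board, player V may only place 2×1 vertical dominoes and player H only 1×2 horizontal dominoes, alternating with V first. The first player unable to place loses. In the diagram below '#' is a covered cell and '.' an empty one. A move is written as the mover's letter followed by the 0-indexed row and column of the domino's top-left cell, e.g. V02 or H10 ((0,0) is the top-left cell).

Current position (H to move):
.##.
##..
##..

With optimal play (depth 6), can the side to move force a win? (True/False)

ply 1, H at .##./##../##.. | H12=+1→.##./####/##..*; H22=-1→.##./##../####
ply 2: .##./####/##.. is terminal -1 (V); from .##./##../##.. depth 6

H winning at [.##./##../##..]: True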